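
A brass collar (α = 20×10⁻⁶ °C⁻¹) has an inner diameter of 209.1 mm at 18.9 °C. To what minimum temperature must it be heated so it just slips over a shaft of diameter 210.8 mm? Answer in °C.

Required Δd = 210.8 − 209.1 = 1.7 mm
Δd = αd₀ΔT ⇒ ΔT = Δd/(αd₀) = 1.7 / (20×10⁻⁶ × 209.1) = 406.50 K
T_min = 18.9 + 406.50 = 425.40 °C

T = 425 °C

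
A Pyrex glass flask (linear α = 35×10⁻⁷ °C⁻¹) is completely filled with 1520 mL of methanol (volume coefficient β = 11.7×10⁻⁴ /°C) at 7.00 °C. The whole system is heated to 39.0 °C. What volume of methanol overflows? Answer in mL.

56.4 mL

The flask also expands: β_container ≈ 3α = 1.05×10⁻⁵ /K
Net overflow = V₀(β_liq − 3α_cont)ΔT
β − 3α = 1.17×10⁻³ − 1.05×10⁻⁵ = 1.1595×10⁻³ /K; ΔT = 32.00 K
ΔV = 1520 × 1.1595×10⁻³ × 32.00 = 56.4 mL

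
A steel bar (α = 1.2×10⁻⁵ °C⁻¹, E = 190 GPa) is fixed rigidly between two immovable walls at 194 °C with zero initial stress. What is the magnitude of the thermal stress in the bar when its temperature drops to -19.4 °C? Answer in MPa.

σ = 487 MPa

Fully constrained: the free strain ε = αΔT is blocked, so σ = Eε = EαΔT.
|ΔT| = 213.4 K
σ = 190×10⁹ × 1.2×10⁻⁵ × 213.4 = 4.87×10⁸ Pa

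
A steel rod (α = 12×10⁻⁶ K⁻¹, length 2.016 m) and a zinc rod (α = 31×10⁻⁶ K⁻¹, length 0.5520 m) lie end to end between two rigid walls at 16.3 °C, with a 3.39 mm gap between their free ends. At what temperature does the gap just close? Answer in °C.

T = 98.4 °C

Gap closes when ΔL₁ + ΔL₂ = 3.39 mm = 3.39×10⁻³ m
(α₁L₁ + α₂L₂)ΔT = g
α₁L₁ + α₂L₂ = 12×10⁻⁶×2.016 + 31×10⁻⁶×0.5520 = 4.1304×10⁻⁵ m/K
ΔT = 3.39×10⁻³ / 4.1304×10⁻⁵ = 82.074 K
T = 16.3 + 82.074 = 98.374 °C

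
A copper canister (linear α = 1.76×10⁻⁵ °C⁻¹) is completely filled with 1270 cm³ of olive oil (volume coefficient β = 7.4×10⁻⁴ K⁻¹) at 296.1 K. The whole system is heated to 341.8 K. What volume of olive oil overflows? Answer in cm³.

The canister also expands: β_container ≈ 3α = 5.28×10⁻⁵ /K
Net overflow = V₀(β_liq − 3α_cont)ΔT
β − 3α = 7.40×10⁻⁴ − 5.28×10⁻⁵ = 6.872×10⁻⁴ /K; ΔT = 45.7 K
ΔV = 1270 × 6.872×10⁻⁴ × 45.7 = 39.9 cm³

39.9 cm³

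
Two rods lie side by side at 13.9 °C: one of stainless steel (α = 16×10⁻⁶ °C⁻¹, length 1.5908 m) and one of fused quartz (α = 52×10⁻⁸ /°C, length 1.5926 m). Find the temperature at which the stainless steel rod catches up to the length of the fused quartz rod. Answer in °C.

T = 87.00 °C

Equal length when α₁L₁ΔT − α₂L₂ΔT = L₂ − L₁ = 1.80×10⁻³ m
α₁L₁ = 2.54528×10⁻⁵, α₂L₂ = 8.28152×10⁻⁷ → Δ(αL) = 2.4624648×10⁻⁵ m/K
ΔT = 1.80×10⁻³ / 2.4624648×10⁻⁵ = 73.0975 K, so T = 13.9 + 73.0975 = 86.9975 °C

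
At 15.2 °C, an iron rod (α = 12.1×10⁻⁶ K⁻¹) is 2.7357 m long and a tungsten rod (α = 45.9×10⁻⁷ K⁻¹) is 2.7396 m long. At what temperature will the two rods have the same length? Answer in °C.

T = 205.2 °C

L₁(1 + α₁ΔT) = L₂(1 + α₂ΔT) ⇒ ΔT = (L₂ − L₁)/(α₁L₁ − α₂L₂)
L₂ − L₁ = 2.7396 − 2.7357 = 3.90×10⁻³ m
α₁L₁ − α₂L₂ = 12.1×10⁻⁶×2.7357 − 45.9×10⁻⁷×2.7396 = 2.0527206×10⁻⁵ m/K
ΔT = 3.90×10⁻³ / 2.0527206×10⁻⁵ = 189.992 K
T = 15.2 + 189.992 = 205.192 °C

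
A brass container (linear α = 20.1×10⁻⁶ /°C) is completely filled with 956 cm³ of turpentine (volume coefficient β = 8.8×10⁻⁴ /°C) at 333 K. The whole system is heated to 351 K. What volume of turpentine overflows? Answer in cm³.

14.1 cm³

The container also expands: β_container ≈ 3α = 6.03×10⁻⁵ /K
Net overflow = V₀(β_liq − 3α_cont)ΔT
β − 3α = 8.80×10⁻⁴ − 6.03×10⁻⁵ = 8.197×10⁻⁴ /K; ΔT = 18 K
ΔV = 956 × 8.197×10⁻⁴ × 18 = 14.1 cm³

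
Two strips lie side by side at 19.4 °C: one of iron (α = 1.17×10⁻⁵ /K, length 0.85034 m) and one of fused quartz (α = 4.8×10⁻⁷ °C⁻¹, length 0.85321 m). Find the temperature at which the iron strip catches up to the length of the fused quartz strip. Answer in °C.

T = 320.3 °C

Equal length when α₁L₁ΔT − α₂L₂ΔT = L₂ − L₁ = 2.87×10⁻³ m
α₁L₁ = 9.948978×10⁻⁶, α₂L₂ = 4.095408×10⁻⁷ → Δ(αL) = 9.5394372×10⁻⁶ m/K
ΔT = 2.87×10⁻³ / 9.5394372×10⁻⁶ = 300.856 K, so T = 19.4 + 300.856 = 320.256 °C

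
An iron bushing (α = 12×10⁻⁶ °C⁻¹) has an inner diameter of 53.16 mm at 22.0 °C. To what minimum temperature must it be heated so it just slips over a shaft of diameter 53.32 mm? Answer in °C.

T = 273 °C

Required Δd = 53.32 − 53.16 = 0.16 mm
Δd = αd₀ΔT ⇒ ΔT = Δd/(αd₀) = 0.16 / (12×10⁻⁶ × 53.16) = 250.82 K
T_min = 22.0 + 250.82 = 272.82 °C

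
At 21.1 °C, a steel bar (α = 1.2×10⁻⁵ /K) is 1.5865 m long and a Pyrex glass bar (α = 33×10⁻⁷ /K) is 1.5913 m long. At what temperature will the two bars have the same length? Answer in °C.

L₁(1 + α₁ΔT) = L₂(1 + α₂ΔT) ⇒ ΔT = (L₂ − L₁)/(α₁L₁ − α₂L₂)
L₂ − L₁ = 1.5913 − 1.5865 = 4.80×10⁻³ m
α₁L₁ − α₂L₂ = 1.2×10⁻⁵×1.5865 − 33×10⁻⁷×1.5913 = 1.378671×10⁻⁵ m/K
ΔT = 4.80×10⁻³ / 1.378671×10⁻⁵ = 348.161 K
T = 21.1 + 348.161 = 369.261 °C

T = 369.3 °C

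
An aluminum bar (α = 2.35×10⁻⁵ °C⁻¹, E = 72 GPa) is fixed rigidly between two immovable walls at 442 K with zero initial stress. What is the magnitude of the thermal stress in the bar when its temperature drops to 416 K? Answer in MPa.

σ = 44.0 MPa

Fully constrained: the free strain ε = αΔT is blocked, so σ = Eε = EαΔT.
|ΔT| = 26 K
σ = 72.0×10⁹ × 2.35×10⁻⁵ × 26 = 4.40×10⁷ Pa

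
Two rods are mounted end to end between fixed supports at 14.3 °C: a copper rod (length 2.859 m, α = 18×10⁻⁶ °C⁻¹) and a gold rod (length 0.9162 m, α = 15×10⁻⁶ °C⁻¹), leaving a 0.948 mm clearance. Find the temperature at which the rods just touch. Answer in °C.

T = 28.8 °C

Gap closes when ΔL₁ + ΔL₂ = 0.948 mm = 9.48×10⁻⁴ m
(α₁L₁ + α₂L₂)ΔT = g
α₁L₁ + α₂L₂ = 18×10⁻⁶×2.859 + 15×10⁻⁶×0.9162 = 6.5205×10⁻⁵ m/K
ΔT = 9.48×10⁻⁴ / 6.5205×10⁻⁵ = 14.539 K
T = 14.3 + 14.539 = 28.839 °C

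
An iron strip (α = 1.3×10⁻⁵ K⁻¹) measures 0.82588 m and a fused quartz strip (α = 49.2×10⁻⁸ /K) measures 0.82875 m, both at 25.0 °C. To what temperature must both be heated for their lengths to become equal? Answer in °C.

Equal length when α₁L₁ΔT − α₂L₂ΔT = L₂ − L₁ = 2.87×10⁻³ m
α₁L₁ = 1.073644×10⁻⁵, α₂L₂ = 4.07745×10⁻⁷ → Δ(αL) = 1.0328695×10⁻⁵ m/K
ΔT = 2.87×10⁻³ / 1.0328695×10⁻⁵ = 277.867 K, so T = 25.0 + 277.867 = 302.867 °C

T = 302.9 °C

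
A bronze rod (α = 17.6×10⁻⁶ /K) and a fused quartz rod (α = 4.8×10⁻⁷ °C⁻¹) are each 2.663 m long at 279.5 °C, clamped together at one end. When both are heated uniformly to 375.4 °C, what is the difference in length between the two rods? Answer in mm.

ΔT = 95.9 K
bronze: ΔL = 17.6×10⁻⁶ × 2.663 m × 95.9 = 4.4947×10⁻³ m = 4.4947 mm
fused quartz: ΔL = 4.8×10⁻⁷ × 2.663 m × 95.9 = 1.2258×10⁻⁴ m = 0.12258 mm
difference = 4.4947 − 0.12258 = 4.37212 mm

4.37 mm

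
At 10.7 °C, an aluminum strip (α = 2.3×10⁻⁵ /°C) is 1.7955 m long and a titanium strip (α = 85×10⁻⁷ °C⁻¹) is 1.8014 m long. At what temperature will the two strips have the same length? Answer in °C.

L₁(1 + α₁ΔT) = L₂(1 + α₂ΔT) ⇒ ΔT = (L₂ − L₁)/(α₁L₁ − α₂L₂)
L₂ − L₁ = 1.8014 − 1.7955 = 5.90×10⁻³ m
α₁L₁ − α₂L₂ = 2.3×10⁻⁵×1.7955 − 85×10⁻⁷×1.8014 = 2.59846×10⁻⁵ m/K
ΔT = 5.90×10⁻³ / 2.59846×10⁻⁵ = 227.058 K
T = 10.7 + 227.058 = 237.758 °C

T = 237.8 °C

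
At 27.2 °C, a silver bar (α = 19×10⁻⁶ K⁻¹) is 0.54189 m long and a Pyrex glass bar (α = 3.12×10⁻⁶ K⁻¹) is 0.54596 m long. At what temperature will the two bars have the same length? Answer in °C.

T = 500.9 °C

L₁(1 + α₁ΔT) = L₂(1 + α₂ΔT) ⇒ ΔT = (L₂ − L₁)/(α₁L₁ − α₂L₂)
L₂ − L₁ = 0.54596 − 0.54189 = 4.07×10⁻³ m
α₁L₁ − α₂L₂ = 19×10⁻⁶×0.54189 − 3.12×10⁻⁶×0.54596 = 8.5925148×10⁻⁶ m/K
ΔT = 4.07×10⁻³ / 8.5925148×10⁻⁶ = 473.668 K
T = 27.2 + 473.668 = 500.868 °C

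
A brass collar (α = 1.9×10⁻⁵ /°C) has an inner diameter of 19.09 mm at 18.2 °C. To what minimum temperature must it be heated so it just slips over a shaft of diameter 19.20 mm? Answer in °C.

T = 321 °C

Required Δd = 19.20 − 19.09 = 0.11 mm
Δd = αd₀ΔT ⇒ ΔT = Δd/(αd₀) = 0.11 / (1.9×10⁻⁵ × 19.09) = 303.27 K
T_min = 18.2 + 303.27 = 321.47 °C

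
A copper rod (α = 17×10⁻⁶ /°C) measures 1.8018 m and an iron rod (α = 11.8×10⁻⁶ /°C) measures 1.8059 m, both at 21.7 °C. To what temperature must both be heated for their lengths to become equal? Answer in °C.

T = 461.6 °C

Equal length when α₁L₁ΔT − α₂L₂ΔT = L₂ − L₁ = 4.10×10⁻³ m
α₁L₁ = 3.06306×10⁻⁵, α₂L₂ = 2.130962×10⁻⁵ → Δ(αL) = 9.32098×10⁻⁶ m/K
ΔT = 4.10×10⁻³ / 9.32098×10⁻⁶ = 439.868 K, so T = 21.7 + 439.868 = 461.568 °C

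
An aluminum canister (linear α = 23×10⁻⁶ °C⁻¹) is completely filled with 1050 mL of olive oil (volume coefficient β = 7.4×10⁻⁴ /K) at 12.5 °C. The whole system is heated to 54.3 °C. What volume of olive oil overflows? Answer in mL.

29.5 mL

The canister also expands: β_container ≈ 3α = 6.9×10⁻⁵ /K
Net overflow = V₀(β_liq − 3α_cont)ΔT
β − 3α = 7.40×10⁻⁴ − 6.9×10⁻⁵ = 6.71×10⁻⁴ /K; ΔT = 41.8 K
ΔV = 1050 × 6.71×10⁻⁴ × 41.8 = 29.5 mL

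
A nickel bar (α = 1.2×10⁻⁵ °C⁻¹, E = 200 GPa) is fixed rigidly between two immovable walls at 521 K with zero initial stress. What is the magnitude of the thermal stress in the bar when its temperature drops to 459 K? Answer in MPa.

σ = 149 MPa

Fully constrained: the free strain ε = αΔT is blocked, so σ = Eε = EαΔT.
|ΔT| = 62 K
σ = 200×10⁹ × 1.2×10⁻⁵ × 62 = 1.49×10⁸ Pa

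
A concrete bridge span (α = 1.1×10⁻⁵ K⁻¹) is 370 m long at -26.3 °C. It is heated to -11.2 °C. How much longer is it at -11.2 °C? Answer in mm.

|ΔT| = |-11.2 − (-26.3)| = 15.1 K
ΔL = αL₀ΔT = (1.1×10⁻⁵)(370)(15.1) = 6.15×10⁻² m

ΔL = 61.5 mm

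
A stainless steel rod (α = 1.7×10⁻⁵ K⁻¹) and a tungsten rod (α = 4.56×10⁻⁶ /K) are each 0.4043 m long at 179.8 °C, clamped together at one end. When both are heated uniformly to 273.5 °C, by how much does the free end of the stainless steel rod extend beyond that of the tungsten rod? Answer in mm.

ΔT = 93.7 K
stainless steel: ΔL = 1.7×10⁻⁵ × 0.4043 m × 93.7 = 6.4401×10⁻⁴ m = 0.64401 mm
tungsten: ΔL = 4.56×10⁻⁶ × 0.4043 m × 93.7 = 1.7275×10⁻⁴ m = 0.17275 mm
difference = 0.64401 − 0.17275 = 0.47126 mm

0.471 mm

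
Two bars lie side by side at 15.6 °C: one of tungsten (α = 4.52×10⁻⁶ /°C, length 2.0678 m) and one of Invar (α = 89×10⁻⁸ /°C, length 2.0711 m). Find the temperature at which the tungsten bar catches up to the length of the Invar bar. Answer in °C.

L₁(1 + α₁ΔT) = L₂(1 + α₂ΔT) ⇒ ΔT = (L₂ − L₁)/(α₁L₁ − α₂L₂)
L₂ − L₁ = 2.0711 − 2.0678 = 3.30×10⁻³ m
α₁L₁ − α₂L₂ = 4.52×10⁻⁶×2.0678 − 89×10⁻⁸×2.0711 = 7.503177×10⁻⁶ m/K
ΔT = 3.30×10⁻³ / 7.503177×10⁻⁶ = 439.814 K
T = 15.6 + 439.814 = 455.414 °C

T = 455.4 °C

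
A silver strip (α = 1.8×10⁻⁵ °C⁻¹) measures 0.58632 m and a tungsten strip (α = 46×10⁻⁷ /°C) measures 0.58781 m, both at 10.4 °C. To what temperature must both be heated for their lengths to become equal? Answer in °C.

Equal length when α₁L₁ΔT − α₂L₂ΔT = L₂ − L₁ = 1.49×10⁻³ m
α₁L₁ = 1.055376×10⁻⁵, α₂L₂ = 2.703926×10⁻⁶ → Δ(αL) = 7.849834×10⁻⁶ m/K
ΔT = 1.49×10⁻³ / 7.849834×10⁻⁶ = 189.813 K, so T = 10.4 + 189.813 = 200.213 °C

T = 200.2 °C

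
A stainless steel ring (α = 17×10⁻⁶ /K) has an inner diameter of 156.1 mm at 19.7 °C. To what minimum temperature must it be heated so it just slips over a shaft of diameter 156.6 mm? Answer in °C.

T = 208 °C

Required Δd = 156.6 − 156.1 = 0.5 mm
Δd = αd₀ΔT ⇒ ΔT = Δd/(αd₀) = 0.5 / (17×10⁻⁶ × 156.1) = 188.42 K
T_min = 19.7 + 188.42 = 208.12 °C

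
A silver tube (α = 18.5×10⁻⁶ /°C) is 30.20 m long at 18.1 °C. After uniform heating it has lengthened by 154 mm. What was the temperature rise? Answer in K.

ΔL = αL₀ΔT ⇒ ΔT = ΔL / (αL₀)
ΔT = 154×10⁻³ m / (18.5×10⁻⁶ × 30.20 m) = 275.64 K

ΔT = 276 K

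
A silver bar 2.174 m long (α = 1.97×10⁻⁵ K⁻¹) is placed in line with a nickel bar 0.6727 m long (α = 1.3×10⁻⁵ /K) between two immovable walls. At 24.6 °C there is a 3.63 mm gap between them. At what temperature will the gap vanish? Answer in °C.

T = 95.0 °C

Gap closes when ΔL₁ + ΔL₂ = 3.63 mm = 3.63×10⁻³ m
(α₁L₁ + α₂L₂)ΔT = g
α₁L₁ + α₂L₂ = 1.97×10⁻⁵×2.174 + 1.3×10⁻⁵×0.6727 = 5.15729×10⁻⁵ m/K
ΔT = 3.63×10⁻³ / 5.15729×10⁻⁵ = 70.386 K
T = 24.6 + 70.386 = 94.986 °C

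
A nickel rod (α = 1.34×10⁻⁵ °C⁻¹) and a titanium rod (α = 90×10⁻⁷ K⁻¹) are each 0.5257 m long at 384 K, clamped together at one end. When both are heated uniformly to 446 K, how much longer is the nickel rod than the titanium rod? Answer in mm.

ΔT = 62 K
nickel: ΔL = 1.34×10⁻⁵ × 0.5257 m × 62 = 4.3675×10⁻⁴ m = 0.43675 mm
titanium: ΔL = 90×10⁻⁷ × 0.5257 m × 62 = 2.9334×10⁻⁴ m = 0.29334 mm
difference = 0.43675 − 0.29334 = 0.14341 mm

0.143 mm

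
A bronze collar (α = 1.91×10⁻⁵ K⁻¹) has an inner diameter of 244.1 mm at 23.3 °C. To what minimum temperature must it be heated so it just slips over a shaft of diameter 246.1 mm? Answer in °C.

Required Δd = 246.1 − 244.1 = 2.0 mm
Δd = αd₀ΔT ⇒ ΔT = Δd/(αd₀) = 2.0 / (1.91×10⁻⁵ × 244.1) = 428.97 K
T_min = 23.3 + 428.97 = 452.27 °C

T = 452 °C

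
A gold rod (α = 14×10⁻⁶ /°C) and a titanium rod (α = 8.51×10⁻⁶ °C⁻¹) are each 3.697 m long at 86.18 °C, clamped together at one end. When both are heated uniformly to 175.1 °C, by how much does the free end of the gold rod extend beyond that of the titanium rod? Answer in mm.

1.80 mm

ΔT = 88.92 K
gold: ΔL = 14×10⁻⁶ × 3.697 m × 88.92 = 4.6023×10⁻³ m = 4.6023 mm
titanium: ΔL = 8.51×10⁻⁶ × 3.697 m × 88.92 = 2.7976×10⁻³ m = 2.7976 mm
difference = 4.6023 − 2.7976 = 1.8047 mm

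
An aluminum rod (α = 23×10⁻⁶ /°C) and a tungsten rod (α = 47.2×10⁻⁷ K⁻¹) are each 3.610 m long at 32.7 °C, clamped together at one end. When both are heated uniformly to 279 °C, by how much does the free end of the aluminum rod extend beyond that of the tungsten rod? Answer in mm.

16.3 mm

ΔT = 246.3 K
aluminum: ΔL = 23×10⁻⁶ × 3.610 m × 246.3 = 2.0450×10⁻² m = 20.450 mm
tungsten: ΔL = 47.2×10⁻⁷ × 3.610 m × 246.3 = 4.1968×10⁻³ m = 4.1968 mm
difference = 20.450 − 4.1968 = 16.2532 mm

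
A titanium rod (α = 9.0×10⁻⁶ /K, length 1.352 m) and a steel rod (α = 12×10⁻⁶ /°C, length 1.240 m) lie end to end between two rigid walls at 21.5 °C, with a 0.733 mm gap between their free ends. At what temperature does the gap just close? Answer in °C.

T = 48.6 °C

Gap closes when ΔL₁ + ΔL₂ = 0.733 mm = 7.33×10⁻⁴ m
(α₁L₁ + α₂L₂)ΔT = g
α₁L₁ + α₂L₂ = 9.0×10⁻⁶×1.352 + 12×10⁻⁶×1.240 = 2.7048×10⁻⁵ m/K
ΔT = 7.33×10⁻⁴ / 2.7048×10⁻⁵ = 27.100 K
T = 21.5 + 27.100 = 48.600 °C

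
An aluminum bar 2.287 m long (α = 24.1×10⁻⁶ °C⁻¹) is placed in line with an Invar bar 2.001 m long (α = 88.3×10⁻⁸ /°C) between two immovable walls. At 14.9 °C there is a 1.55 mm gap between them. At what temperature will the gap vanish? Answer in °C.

T = 42.1 °C

α₁L₁ = 5.51167×10⁻⁵ m/K, α₂L₂ = 1.766883×10⁻⁶ m/K → total 5.6883583×10⁻⁵ m/K
ΔT = g/(α₁L₁+α₂L₂) = 1.55×10⁻³ / 5.6883583×10⁻⁵ = 27.249 K
T = 14.9 + 27.249 = 42.149 °C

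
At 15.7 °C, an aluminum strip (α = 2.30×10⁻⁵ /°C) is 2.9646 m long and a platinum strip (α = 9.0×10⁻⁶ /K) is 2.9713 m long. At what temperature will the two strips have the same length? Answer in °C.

T = 177.4 °C

Equal length when α₁L₁ΔT − α₂L₂ΔT = L₂ − L₁ = 6.70×10⁻³ m
α₁L₁ = 6.81858×10⁻⁵, α₂L₂ = 2.67417×10⁻⁵ → Δ(αL) = 4.14441×10⁻⁵ m/K
ΔT = 6.70×10⁻³ / 4.14441×10⁻⁵ = 161.664 K, so T = 15.7 + 161.664 = 177.364 °C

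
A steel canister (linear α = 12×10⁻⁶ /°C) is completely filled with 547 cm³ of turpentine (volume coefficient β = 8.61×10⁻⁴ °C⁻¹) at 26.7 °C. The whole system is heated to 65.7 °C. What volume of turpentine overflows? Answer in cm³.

The canister also expands: β_container ≈ 3α = 3.6×10⁻⁵ /K
Net overflow = V₀(β_liq − 3α_cont)ΔT
β − 3α = 8.61×10⁻⁴ − 3.6×10⁻⁵ = 8.25×10⁻⁴ /K; ΔT = 39.0 K
ΔV = 547 × 8.25×10⁻⁴ × 39.0 = 17.6 cm³

17.6 cm³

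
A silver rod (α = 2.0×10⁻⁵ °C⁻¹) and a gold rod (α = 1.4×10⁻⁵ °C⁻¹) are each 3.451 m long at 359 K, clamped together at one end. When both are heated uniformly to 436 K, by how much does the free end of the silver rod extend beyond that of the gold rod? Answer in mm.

1.59 mm

ΔT = 77 K
silver: ΔL = 2.0×10⁻⁵ × 3.451 m × 77 = 5.3145×10⁻³ m = 5.3145 mm
gold: ΔL = 1.4×10⁻⁵ × 3.451 m × 77 = 3.7202×10⁻³ m = 3.7202 mm
difference = 5.3145 − 3.7202 = 1.5943 mm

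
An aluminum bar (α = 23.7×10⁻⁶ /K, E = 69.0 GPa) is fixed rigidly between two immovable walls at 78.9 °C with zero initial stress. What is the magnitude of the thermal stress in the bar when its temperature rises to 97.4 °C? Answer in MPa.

Fully constrained: the free strain ε = αΔT is blocked, so σ = Eε = EαΔT.
|ΔT| = 18.5 K
σ = 69.0×10⁹ × 23.7×10⁻⁶ × 18.5 = 3.03×10⁷ Pa

σ = 30.3 MPa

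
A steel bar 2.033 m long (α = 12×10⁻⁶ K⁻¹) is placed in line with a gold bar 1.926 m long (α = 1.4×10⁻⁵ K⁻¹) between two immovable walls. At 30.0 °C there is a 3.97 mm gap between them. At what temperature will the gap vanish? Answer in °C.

α₁L₁ = 2.4396×10⁻⁵ m/K, α₂L₂ = 2.6964×10⁻⁵ m/K → total 5.136×10⁻⁵ m/K
ΔT = g/(α₁L₁+α₂L₂) = 3.97×10⁻³ / 5.136×10⁻⁵ = 77.30 K
T = 30.0 + 77.30 = 107.30 °C

T = 107 °C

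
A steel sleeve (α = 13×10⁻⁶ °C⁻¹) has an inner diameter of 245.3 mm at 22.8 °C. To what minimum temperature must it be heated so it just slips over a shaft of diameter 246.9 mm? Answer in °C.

T = 525 °C

Required Δd = 246.9 − 245.3 = 1.6 mm
Δd = αd₀ΔT ⇒ ΔT = Δd/(αd₀) = 1.6 / (13×10⁻⁶ × 245.3) = 501.74 K
T_min = 22.8 + 501.74 = 524.54 °C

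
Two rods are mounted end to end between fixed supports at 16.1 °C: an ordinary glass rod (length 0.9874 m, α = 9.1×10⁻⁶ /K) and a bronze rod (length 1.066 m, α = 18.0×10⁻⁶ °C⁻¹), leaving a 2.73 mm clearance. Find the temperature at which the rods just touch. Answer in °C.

α₁L₁ = 8.98534×10⁻⁶ m/K, α₂L₂ = 1.9188×10⁻⁵ m/K → total 2.817334×10⁻⁵ m/K
ΔT = g/(α₁L₁+α₂L₂) = 2.73×10⁻³ / 2.817334×10⁻⁵ = 96.90 K
T = 16.1 + 96.90 = 113.00 °C

T = 113 °C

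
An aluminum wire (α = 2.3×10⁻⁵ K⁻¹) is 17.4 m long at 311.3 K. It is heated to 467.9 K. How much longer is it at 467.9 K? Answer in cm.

|ΔT| = |467.9 − 311.3| = 156.6 K
ΔL = αL₀ΔT = (2.3×10⁻⁵)(17.4)(156.6) = 6.27×10⁻² m

ΔL = 6.27 cm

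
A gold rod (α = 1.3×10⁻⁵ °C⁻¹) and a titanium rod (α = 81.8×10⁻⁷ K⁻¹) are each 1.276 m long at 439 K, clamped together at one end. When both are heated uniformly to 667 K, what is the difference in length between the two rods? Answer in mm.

ΔT = 228 K
gold: ΔL = 1.3×10⁻⁵ × 1.276 m × 228 = 3.7821×10⁻³ m = 3.7821 mm
titanium: ΔL = 81.8×10⁻⁷ × 1.276 m × 228 = 2.3798×10⁻³ m = 2.3798 mm
difference = 3.7821 − 2.3798 = 1.4023 mm

1.40 mm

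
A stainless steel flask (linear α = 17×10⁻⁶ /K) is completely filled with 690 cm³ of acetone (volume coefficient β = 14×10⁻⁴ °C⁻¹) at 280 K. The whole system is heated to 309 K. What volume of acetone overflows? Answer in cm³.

The flask also expands: β_container ≈ 3α = 5.1×10⁻⁵ /K
Net overflow = V₀(β_liq − 3α_cont)ΔT
β − 3α = 1.40×10⁻³ − 5.1×10⁻⁵ = 1.349×10⁻³ /K; ΔT = 29 K
ΔV = 690 × 1.349×10⁻³ × 29 = 27.0 cm³

27.0 cm³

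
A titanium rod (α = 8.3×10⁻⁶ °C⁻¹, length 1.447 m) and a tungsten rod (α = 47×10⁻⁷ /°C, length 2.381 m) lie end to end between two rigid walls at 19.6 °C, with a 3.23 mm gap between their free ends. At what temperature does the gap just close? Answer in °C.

Gap closes when ΔL₁ + ΔL₂ = 3.23 mm = 3.23×10⁻³ m
(α₁L₁ + α₂L₂)ΔT = g
α₁L₁ + α₂L₂ = 8.3×10⁻⁶×1.447 + 47×10⁻⁷×2.381 = 2.32008×10⁻⁵ m/K
ΔT = 3.23×10⁻³ / 2.32008×10⁻⁵ = 139.22 K
T = 19.6 + 139.22 = 158.82 °C

T = 159 °C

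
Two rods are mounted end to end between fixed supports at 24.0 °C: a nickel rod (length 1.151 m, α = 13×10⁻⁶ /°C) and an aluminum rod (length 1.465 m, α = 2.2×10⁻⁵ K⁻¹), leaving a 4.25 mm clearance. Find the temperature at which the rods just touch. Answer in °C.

Gap closes when ΔL₁ + ΔL₂ = 4.25 mm = 4.25×10⁻³ m
(α₁L₁ + α₂L₂)ΔT = g
α₁L₁ + α₂L₂ = 13×10⁻⁶×1.151 + 2.2×10⁻⁵×1.465 = 4.7193×10⁻⁵ m/K
ΔT = 4.25×10⁻³ / 4.7193×10⁻⁵ = 90.06 K
T = 24.0 + 90.06 = 114.06 °C

T = 114 °C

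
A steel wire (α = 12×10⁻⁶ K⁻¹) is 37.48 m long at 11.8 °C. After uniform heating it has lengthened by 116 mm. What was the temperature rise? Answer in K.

ΔL = αL₀ΔT ⇒ ΔT = ΔL / (αL₀)
ΔT = 116×10⁻³ m / (12×10⁻⁶ × 37.48 m) = 257.92 K

ΔT = 258 K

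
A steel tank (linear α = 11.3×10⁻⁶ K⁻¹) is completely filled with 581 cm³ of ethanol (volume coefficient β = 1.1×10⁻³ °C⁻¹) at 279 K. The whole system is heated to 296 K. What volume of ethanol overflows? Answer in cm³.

10.5 cm³

The tank also expands: β_container ≈ 3α = 3.39×10⁻⁵ /K
Net overflow = V₀(β_liq − 3α_cont)ΔT
β − 3α = 1.10×10⁻³ − 3.39×10⁻⁵ = 1.0661×10⁻³ /K; ΔT = 17 K
ΔV = 581 × 1.0661×10⁻³ × 17 = 10.5 cm³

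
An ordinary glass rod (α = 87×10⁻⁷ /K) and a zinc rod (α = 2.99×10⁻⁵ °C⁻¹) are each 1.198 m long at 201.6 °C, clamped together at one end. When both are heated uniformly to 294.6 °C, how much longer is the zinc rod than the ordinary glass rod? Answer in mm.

2.36 mm

ΔT = 93.0 K
ordinary glass: ΔL = 87×10⁻⁷ × 1.198 m × 93.0 = 9.6930×10⁻⁴ m = 0.96930 mm
zinc: ΔL = 2.99×10⁻⁵ × 1.198 m × 93.0 = 3.3313×10⁻³ m = 3.3313 mm
difference = 3.3313 − 0.96930 = 2.3620 mm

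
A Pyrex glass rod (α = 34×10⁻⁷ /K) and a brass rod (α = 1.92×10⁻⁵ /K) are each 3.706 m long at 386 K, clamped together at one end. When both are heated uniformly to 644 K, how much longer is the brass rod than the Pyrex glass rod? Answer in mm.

15.1 mm

ΔT = 258 K
Pyrex glass: ΔL = 34×10⁻⁷ × 3.706 m × 258 = 3.2509×10⁻³ m = 3.2509 mm
brass: ΔL = 1.92×10⁻⁵ × 3.706 m × 258 = 1.8358×10⁻² m = 18.358 mm
difference = 18.358 − 3.2509 = 15.1071 mm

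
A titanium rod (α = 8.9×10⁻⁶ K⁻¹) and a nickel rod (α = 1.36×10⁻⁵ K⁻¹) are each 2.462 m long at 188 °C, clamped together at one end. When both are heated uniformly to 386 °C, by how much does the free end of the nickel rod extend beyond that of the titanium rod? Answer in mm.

2.29 mm

ΔT = 198 K
titanium: ΔL = 8.9×10⁻⁶ × 2.462 m × 198 = 4.3385×10⁻³ m = 4.3385 mm
nickel: ΔL = 1.36×10⁻⁵ × 2.462 m × 198 = 6.6297×10⁻³ m = 6.6297 mm
difference = 6.6297 − 4.3385 = 2.2912 mm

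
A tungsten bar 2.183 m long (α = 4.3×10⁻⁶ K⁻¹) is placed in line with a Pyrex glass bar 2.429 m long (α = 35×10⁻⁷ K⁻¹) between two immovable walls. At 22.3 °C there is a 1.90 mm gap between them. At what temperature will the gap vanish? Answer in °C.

T = 129 °C

Gap closes when ΔL₁ + ΔL₂ = 1.90 mm = 1.90×10⁻³ m
(α₁L₁ + α₂L₂)ΔT = g
α₁L₁ + α₂L₂ = 4.3×10⁻⁶×2.183 + 35×10⁻⁷×2.429 = 1.78884×10⁻⁵ m/K
ΔT = 1.90×10⁻³ / 1.78884×10⁻⁵ = 106.21 K
T = 22.3 + 106.21 = 128.51 °C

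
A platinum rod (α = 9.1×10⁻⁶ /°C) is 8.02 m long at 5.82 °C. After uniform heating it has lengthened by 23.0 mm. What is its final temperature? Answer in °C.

T = 321 °C

ΔL = αL₀ΔT ⇒ ΔT = ΔL / (αL₀)
ΔT = 23.0×10⁻³ m / (9.1×10⁻⁶ × 8.02 m) = 315.15 K
T = 5.82 + 315.15 = 320.97 °C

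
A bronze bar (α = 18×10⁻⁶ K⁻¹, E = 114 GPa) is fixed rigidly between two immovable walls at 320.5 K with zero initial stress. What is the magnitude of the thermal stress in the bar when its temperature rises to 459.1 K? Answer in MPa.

Fully constrained: the free strain ε = αΔT is blocked, so σ = Eε = EαΔT.
|ΔT| = 138.6 K
σ = 114×10⁹ × 18×10⁻⁶ × 138.6 = 2.84×10⁸ Pa

σ = 284 MPa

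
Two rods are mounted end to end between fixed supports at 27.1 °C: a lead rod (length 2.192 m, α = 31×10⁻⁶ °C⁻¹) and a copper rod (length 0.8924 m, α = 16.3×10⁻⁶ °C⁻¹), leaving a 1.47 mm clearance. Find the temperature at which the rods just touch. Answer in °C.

T = 44.9 °C

Gap closes when ΔL₁ + ΔL₂ = 1.47 mm = 1.47×10⁻³ m
(α₁L₁ + α₂L₂)ΔT = g
α₁L₁ + α₂L₂ = 31×10⁻⁶×2.192 + 16.3×10⁻⁶×0.8924 = 8.249812×10⁻⁵ m/K
ΔT = 1.47×10⁻³ / 8.249812×10⁻⁵ = 17.819 K
T = 27.1 + 17.819 = 44.919 °C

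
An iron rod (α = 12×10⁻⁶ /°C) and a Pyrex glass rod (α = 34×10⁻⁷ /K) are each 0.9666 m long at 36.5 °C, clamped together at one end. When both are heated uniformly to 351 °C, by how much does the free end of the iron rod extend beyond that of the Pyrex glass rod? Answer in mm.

ΔT = 314.5 K
iron: ΔL = 12×10⁻⁶ × 0.9666 m × 314.5 = 3.6479×10⁻³ m = 3.6479 mm
Pyrex glass: ΔL = 34×10⁻⁷ × 0.9666 m × 314.5 = 1.0336×10⁻³ m = 1.0336 mm
difference = 3.6479 − 1.0336 = 2.6143 mm

2.61 mm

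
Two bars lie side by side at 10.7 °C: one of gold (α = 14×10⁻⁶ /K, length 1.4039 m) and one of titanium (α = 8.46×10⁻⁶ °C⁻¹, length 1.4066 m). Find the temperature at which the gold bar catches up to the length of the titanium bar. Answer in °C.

L₁(1 + α₁ΔT) = L₂(1 + α₂ΔT) ⇒ ΔT = (L₂ − L₁)/(α₁L₁ − α₂L₂)
L₂ − L₁ = 1.4066 − 1.4039 = 2.70×10⁻³ m
α₁L₁ − α₂L₂ = 14×10⁻⁶×1.4039 − 8.46×10⁻⁶×1.4066 = 7.754764×10⁻⁶ m/K
ΔT = 2.70×10⁻³ / 7.754764×10⁻⁶ = 348.173 K
T = 10.7 + 348.173 = 358.873 °C

T = 358.9 °C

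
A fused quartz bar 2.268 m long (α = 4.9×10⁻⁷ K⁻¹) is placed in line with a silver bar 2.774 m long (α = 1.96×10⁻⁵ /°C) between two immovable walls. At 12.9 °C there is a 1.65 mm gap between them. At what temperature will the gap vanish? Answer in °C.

α₁L₁ = 1.11132×10⁻⁶ m/K, α₂L₂ = 5.43704×10⁻⁵ m/K → total 5.548172×10⁻⁵ m/K
ΔT = g/(α₁L₁+α₂L₂) = 1.65×10⁻³ / 5.548172×10⁻⁵ = 29.740 K
T = 12.9 + 29.740 = 42.640 °C

T = 42.6 °C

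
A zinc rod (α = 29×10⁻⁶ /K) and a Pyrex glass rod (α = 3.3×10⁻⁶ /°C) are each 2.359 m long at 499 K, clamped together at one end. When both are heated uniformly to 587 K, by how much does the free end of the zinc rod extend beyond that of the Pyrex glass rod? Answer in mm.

ΔT = 88 K
zinc: ΔL = 29×10⁻⁶ × 2.359 m × 88 = 6.0202×10⁻³ m = 6.0202 mm
Pyrex glass: ΔL = 3.3×10⁻⁶ × 2.359 m × 88 = 6.8505×10⁻⁴ m = 0.68505 mm
difference = 6.0202 − 0.68505 = 5.33515 mm

5.34 mm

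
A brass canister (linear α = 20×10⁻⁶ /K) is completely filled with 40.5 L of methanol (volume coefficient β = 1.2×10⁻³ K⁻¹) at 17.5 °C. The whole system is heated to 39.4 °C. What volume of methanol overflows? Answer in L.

The canister also expands: β_container ≈ 3α = 6.0×10⁻⁵ /K
Net overflow = V₀(β_liq − 3α_cont)ΔT
β − 3α = 1.20×10⁻³ − 6.0×10⁻⁵ = 1.14×10⁻³ /K; ΔT = 21.9 K
ΔV = 40.5 × 1.14×10⁻³ × 21.9 = 1.01 L

1.01 L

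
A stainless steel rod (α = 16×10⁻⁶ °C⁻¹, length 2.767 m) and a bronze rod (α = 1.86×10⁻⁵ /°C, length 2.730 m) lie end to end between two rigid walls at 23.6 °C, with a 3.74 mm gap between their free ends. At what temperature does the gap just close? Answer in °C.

α₁L₁ = 4.4272×10⁻⁵ m/K, α₂L₂ = 5.0778×10⁻⁵ m/K → total 9.505×10⁻⁵ m/K
ΔT = g/(α₁L₁+α₂L₂) = 3.74×10⁻³ / 9.505×10⁻⁵ = 39.348 K
T = 23.6 + 39.348 = 62.948 °C

T = 62.9 °C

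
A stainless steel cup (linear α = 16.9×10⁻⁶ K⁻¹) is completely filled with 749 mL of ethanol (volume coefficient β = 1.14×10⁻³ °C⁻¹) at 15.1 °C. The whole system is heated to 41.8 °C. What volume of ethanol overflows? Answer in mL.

The cup also expands: β_container ≈ 3α = 5.07×10⁻⁵ /K
Net overflow = V₀(β_liq − 3α_cont)ΔT
β − 3α = 1.14×10⁻³ − 5.07×10⁻⁵ = 1.0893×10⁻³ /K; ΔT = 26.7 K
ΔV = 749 × 1.0893×10⁻³ × 26.7 = 21.8 mL

21.8 mL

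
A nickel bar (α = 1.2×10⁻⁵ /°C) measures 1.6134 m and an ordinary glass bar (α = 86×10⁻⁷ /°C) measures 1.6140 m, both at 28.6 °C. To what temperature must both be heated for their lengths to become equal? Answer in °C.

T = 138.1 °C

Equal length when α₁L₁ΔT − α₂L₂ΔT = L₂ − L₁ = 6.00×10⁻⁴ m
α₁L₁ = 1.93608×10⁻⁵, α₂L₂ = 1.38804×10⁻⁵ → Δ(αL) = 5.4804×10⁻⁶ m/K
ΔT = 6.00×10⁻⁴ / 5.4804×10⁻⁶ = 109.481 K, so T = 28.6 + 109.481 = 138.081 °C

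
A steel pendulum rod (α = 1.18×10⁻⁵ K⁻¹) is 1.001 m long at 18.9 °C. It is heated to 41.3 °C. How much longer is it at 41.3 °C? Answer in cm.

ΔL = 0.0265 cm

|ΔT| = |41.3 − 18.9| = 22.4 K
ΔL = αL₀ΔT = (1.18×10⁻⁵)(1.001)(22.4) = 2.65×10⁻⁴ m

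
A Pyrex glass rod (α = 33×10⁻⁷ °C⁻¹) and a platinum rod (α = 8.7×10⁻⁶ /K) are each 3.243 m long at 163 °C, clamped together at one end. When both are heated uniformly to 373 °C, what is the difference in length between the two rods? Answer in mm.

ΔT = 210 K
Pyrex glass: ΔL = 33×10⁻⁷ × 3.243 m × 210 = 2.2474×10⁻³ m = 2.2474 mm
platinum: ΔL = 8.7×10⁻⁶ × 3.243 m × 210 = 5.9250×10⁻³ m = 5.9250 mm
difference = 5.9250 − 2.2474 = 3.6776 mm

3.68 mm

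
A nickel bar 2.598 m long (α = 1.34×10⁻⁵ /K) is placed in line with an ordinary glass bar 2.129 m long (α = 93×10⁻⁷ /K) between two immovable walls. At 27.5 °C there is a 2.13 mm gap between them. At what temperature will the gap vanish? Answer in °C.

T = 66.5 °C

Gap closes when ΔL₁ + ΔL₂ = 2.13 mm = 2.13×10⁻³ m
(α₁L₁ + α₂L₂)ΔT = g
α₁L₁ + α₂L₂ = 1.34×10⁻⁵×2.598 + 93×10⁻⁷×2.129 = 5.46129×10⁻⁵ m/K
ΔT = 2.13×10⁻³ / 5.46129×10⁻⁵ = 39.002 K
T = 27.5 + 39.002 = 66.502 °C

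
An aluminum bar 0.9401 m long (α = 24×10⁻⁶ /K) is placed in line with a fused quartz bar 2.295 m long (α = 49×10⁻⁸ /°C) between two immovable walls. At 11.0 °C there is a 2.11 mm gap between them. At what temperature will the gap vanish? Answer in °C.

α₁L₁ = 2.25624×10⁻⁵ m/K, α₂L₂ = 1.12455×10⁻⁶ m/K → total 2.368695×10⁻⁵ m/K
ΔT = g/(α₁L₁+α₂L₂) = 2.11×10⁻³ / 2.368695×10⁻⁵ = 89.08 K
T = 11.0 + 89.08 = 100.08 °C

T = 100 °C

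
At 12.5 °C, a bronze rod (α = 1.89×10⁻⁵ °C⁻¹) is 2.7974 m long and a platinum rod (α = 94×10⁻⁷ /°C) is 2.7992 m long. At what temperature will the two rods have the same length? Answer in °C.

Equal length when α₁L₁ΔT − α₂L₂ΔT = L₂ − L₁ = 1.80×10⁻³ m
α₁L₁ = 5.287086×10⁻⁵, α₂L₂ = 2.631248×10⁻⁵ → Δ(αL) = 2.655838×10⁻⁵ m/K
ΔT = 1.80×10⁻³ / 2.655838×10⁻⁵ = 67.7752 K, so T = 12.5 + 67.7752 = 80.2752 °C

T = 80.28 °C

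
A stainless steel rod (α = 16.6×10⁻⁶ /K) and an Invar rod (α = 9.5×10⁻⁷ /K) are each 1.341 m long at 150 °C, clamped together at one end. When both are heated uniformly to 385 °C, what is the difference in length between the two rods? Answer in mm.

4.93 mm

ΔT = 235 K
stainless steel: ΔL = 16.6×10⁻⁶ × 1.341 m × 235 = 5.2312×10⁻³ m = 5.2312 mm
Invar: ΔL = 9.5×10⁻⁷ × 1.341 m × 235 = 2.9938×10⁻⁴ m = 0.29938 mm
difference = 5.2312 − 0.29938 = 4.93182 mm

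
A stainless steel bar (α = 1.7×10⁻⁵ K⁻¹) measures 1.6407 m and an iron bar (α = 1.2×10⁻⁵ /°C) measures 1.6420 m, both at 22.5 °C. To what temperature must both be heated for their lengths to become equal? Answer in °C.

T = 181.3 °C

L₁(1 + α₁ΔT) = L₂(1 + α₂ΔT) ⇒ ΔT = (L₂ − L₁)/(α₁L₁ − α₂L₂)
L₂ − L₁ = 1.6420 − 1.6407 = 1.30×10⁻³ m
α₁L₁ − α₂L₂ = 1.7×10⁻⁵×1.6407 − 1.2×10⁻⁵×1.6420 = 8.1879×10⁻⁶ m/K
ΔT = 1.30×10⁻³ / 8.1879×10⁻⁶ = 158.771 K
T = 22.5 + 158.771 = 181.271 °C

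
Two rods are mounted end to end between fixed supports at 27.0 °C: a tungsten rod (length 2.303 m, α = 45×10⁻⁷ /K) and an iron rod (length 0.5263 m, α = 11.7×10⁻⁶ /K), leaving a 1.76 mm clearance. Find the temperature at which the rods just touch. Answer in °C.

Gap closes when ΔL₁ + ΔL₂ = 1.76 mm = 1.76×10⁻³ m
(α₁L₁ + α₂L₂)ΔT = g
α₁L₁ + α₂L₂ = 45×10⁻⁷×2.303 + 11.7×10⁻⁶×0.5263 = 1.652121×10⁻⁵ m/K
ΔT = 1.76×10⁻³ / 1.652121×10⁻⁵ = 106.53 K
T = 27.0 + 106.53 = 133.53 °C

T = 134 °C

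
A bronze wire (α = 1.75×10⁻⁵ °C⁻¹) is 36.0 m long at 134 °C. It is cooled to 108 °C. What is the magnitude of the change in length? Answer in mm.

ΔL = 16.4 mm

|ΔT| = |108 − 134| = 26 K
ΔL = αL₀ΔT = (1.75×10⁻⁵)(36.0)(26) = 1.64×10⁻² m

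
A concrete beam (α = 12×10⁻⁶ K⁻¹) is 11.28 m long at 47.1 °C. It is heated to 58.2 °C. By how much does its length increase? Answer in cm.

ΔL = 0.150 cm

|ΔT| = |58.2 − 47.1| = 11.1 K
ΔL = αL₀ΔT = (12×10⁻⁶)(11.28)(11.1) = 1.50×10⁻³ m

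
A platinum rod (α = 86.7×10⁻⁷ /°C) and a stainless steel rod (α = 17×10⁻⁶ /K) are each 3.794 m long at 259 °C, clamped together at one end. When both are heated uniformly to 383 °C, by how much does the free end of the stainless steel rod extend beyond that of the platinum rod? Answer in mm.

ΔT = 124 K
platinum: ΔL = 86.7×10⁻⁷ × 3.794 m × 124 = 4.0789×10⁻³ m = 4.0789 mm
stainless steel: ΔL = 17×10⁻⁶ × 3.794 m × 124 = 7.9978×10⁻³ m = 7.9978 mm
difference = 7.9978 − 4.0789 = 3.9189 mm

3.92 mm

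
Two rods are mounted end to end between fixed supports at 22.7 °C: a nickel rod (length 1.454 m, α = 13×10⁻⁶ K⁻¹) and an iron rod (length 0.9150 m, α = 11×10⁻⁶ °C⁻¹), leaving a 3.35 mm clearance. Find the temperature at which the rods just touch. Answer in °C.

α₁L₁ = 1.8902×10⁻⁵ m/K, α₂L₂ = 1.0065×10⁻⁵ m/K → total 2.8967×10⁻⁵ m/K
ΔT = g/(α₁L₁+α₂L₂) = 3.35×10⁻³ / 2.8967×10⁻⁵ = 115.65 K
T = 22.7 + 115.65 = 138.35 °C

T = 138 °C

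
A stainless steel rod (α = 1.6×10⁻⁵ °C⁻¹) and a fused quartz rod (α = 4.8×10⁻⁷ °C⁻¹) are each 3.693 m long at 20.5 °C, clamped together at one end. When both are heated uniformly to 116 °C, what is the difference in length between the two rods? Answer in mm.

5.47 mm

ΔT = 95.5 K
stainless steel: ΔL = 1.6×10⁻⁵ × 3.693 m × 95.5 = 5.6429×10⁻³ m = 5.6429 mm
fused quartz: ΔL = 4.8×10⁻⁷ × 3.693 m × 95.5 = 1.6929×10⁻⁴ m = 0.16929 mm
difference = 5.6429 − 0.16929 = 5.47361 mm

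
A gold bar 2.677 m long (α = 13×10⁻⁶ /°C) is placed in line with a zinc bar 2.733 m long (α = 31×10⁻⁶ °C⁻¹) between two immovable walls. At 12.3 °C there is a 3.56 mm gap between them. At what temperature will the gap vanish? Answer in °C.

T = 42.1 °C

α₁L₁ = 3.4801×10⁻⁵ m/K, α₂L₂ = 8.4723×10⁻⁵ m/K → total 1.19524×10⁻⁴ m/K
ΔT = g/(α₁L₁+α₂L₂) = 3.56×10⁻³ / 1.19524×10⁻⁴ = 29.785 K
T = 12.3 + 29.785 = 42.085 °C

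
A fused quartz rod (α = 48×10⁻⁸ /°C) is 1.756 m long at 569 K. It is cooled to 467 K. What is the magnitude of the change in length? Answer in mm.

ΔL = 0.0860 mm

|ΔT| = |467 − 569| = 102 K
ΔL = αL₀ΔT = (48×10⁻⁸)(1.756)(102) = 8.60×10⁻⁵ m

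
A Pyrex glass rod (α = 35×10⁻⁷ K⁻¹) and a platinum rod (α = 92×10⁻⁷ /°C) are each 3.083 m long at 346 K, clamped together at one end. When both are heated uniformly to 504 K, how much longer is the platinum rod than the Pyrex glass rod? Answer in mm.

2.78 mm

ΔT = 158 K
Pyrex glass: ΔL = 35×10⁻⁷ × 3.083 m × 158 = 1.7049×10⁻³ m = 1.7049 mm
platinum: ΔL = 92×10⁻⁷ × 3.083 m × 158 = 4.4814×10⁻³ m = 4.4814 mm
difference = 4.4814 − 1.7049 = 2.7765 mm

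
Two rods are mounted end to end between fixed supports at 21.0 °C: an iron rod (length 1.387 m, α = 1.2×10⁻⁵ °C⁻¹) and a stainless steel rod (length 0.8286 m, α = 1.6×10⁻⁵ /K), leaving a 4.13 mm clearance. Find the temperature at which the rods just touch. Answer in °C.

T = 159 °C

Gap closes when ΔL₁ + ΔL₂ = 4.13 mm = 4.13×10⁻³ m
(α₁L₁ + α₂L₂)ΔT = g
α₁L₁ + α₂L₂ = 1.2×10⁻⁵×1.387 + 1.6×10⁻⁵×0.8286 = 2.99016×10⁻⁵ m/K
ΔT = 4.13×10⁻³ / 2.99016×10⁻⁵ = 138.12 K
T = 21.0 + 138.12 = 159.12 °C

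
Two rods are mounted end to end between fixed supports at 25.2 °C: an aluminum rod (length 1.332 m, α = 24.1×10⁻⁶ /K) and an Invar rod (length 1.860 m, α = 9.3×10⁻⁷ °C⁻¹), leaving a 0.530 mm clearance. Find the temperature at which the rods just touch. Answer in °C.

T = 40.9 °C

Gap closes when ΔL₁ + ΔL₂ = 0.530 mm = 5.30×10⁻⁴ m
(α₁L₁ + α₂L₂)ΔT = g
α₁L₁ + α₂L₂ = 24.1×10⁻⁶×1.332 + 9.3×10⁻⁷×1.860 = 3.3831×10⁻⁵ m/K
ΔT = 5.30×10⁻⁴ / 3.3831×10⁻⁵ = 15.666 K
T = 25.2 + 15.666 = 40.866 °C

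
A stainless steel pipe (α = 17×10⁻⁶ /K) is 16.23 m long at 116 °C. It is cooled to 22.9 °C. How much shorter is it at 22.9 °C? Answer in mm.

ΔL = 25.7 mm

|ΔT| = |22.9 − 116| = 93.1 K
ΔL = αL₀ΔT = (17×10⁻⁶)(16.23)(93.1) = 2.57×10⁻² m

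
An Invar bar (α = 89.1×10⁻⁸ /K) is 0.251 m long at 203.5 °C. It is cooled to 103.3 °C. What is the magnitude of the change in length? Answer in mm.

ΔL = 0.0224 mm

|ΔT| = |103.3 − 203.5| = 100.2 K
ΔL = αL₀ΔT = (89.1×10⁻⁸)(0.251)(100.2) = 2.24×10⁻⁵ m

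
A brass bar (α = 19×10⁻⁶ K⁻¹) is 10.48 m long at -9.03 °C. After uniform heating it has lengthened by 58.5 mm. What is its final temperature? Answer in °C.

ΔL = αL₀ΔT ⇒ ΔT = ΔL / (αL₀)
ΔT = 58.5×10⁻³ m / (19×10⁻⁶ × 10.48 m) = 293.79 K
T = -9.03 + 293.79 = 284.76 °C

T = 285 °C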